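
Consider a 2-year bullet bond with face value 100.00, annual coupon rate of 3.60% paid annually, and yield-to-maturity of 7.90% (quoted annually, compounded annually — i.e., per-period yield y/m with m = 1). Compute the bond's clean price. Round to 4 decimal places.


Answer: Price = 92.3214

Derivation:
Coupon per period c = face * coupon_rate / m = 3.600000
Periods per year m = 1; per-period yield y/m = 0.079000
Number of cashflows N = 2
Cashflows (t years, CF_t, discount factor 1/(1+y/m)^(m*t), PV):
  t = 1.0000: CF_t = 3.600000, DF = 0.926784, PV = 3.336423
  t = 2.0000: CF_t = 103.600000, DF = 0.858929, PV = 88.985013
Price P = sum_t PV_t = 92.321435


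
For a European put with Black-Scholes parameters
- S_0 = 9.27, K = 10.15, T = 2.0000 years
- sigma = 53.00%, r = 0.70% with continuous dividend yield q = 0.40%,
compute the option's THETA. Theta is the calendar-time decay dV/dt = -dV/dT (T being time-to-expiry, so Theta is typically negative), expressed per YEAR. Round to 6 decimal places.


d1 = 0.2617758322; d2 = -0.4877573558
phi(d1) = 0.3855047261; exp(-qT) = 0.9920319148; exp(-rT) = 0.9860975443
Theta = -S*exp(-qT)*phi(d1)*sigma/(2*sqrt(T)) + r*K*exp(-rT)*N(-d2) - q*S*exp(-qT)*N(-d1)
N(-d1) = 0.3967471363; N(-d2) = 0.6871391399; sqrt(T) = 1.4142135624
Term 1 = -9.2700 * 0.9920319148 * 0.3855047261 * 0.5300 / (2 * 1.4142135624) = -0.6643026135
Term 2 = 0.0070 * 10.1500 * 0.9860975443 * 0.6871391399 = 0.0481425008
Term 3 = -0.0040 * 9.2700 * 0.9920319148 * 0.3967471363 = -0.0145941623
Theta = -0.6643026135 + (0.0481425008) + (-0.0145941623) = -0.630754

Answer: Theta = -0.630754


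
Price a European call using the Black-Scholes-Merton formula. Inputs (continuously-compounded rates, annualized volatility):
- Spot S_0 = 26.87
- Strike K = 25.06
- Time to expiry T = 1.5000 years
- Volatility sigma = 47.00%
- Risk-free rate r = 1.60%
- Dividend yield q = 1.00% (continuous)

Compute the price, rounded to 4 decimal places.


d1 = (ln(S/K) + (r - q + 0.5*sigma^2) * T) / (sigma * sqrt(T)) = 0.42459989
d2 = d1 - sigma * sqrt(T) = -0.15103020
exp(-rT) = 0.97628571; exp(-qT) = 0.98511194
C = S_0 * exp(-qT) * N(d1) - K * exp(-rT) * N(d2)
N(d1) = 0.66443581; N(d2) = 0.43997595
C = 26.8700 * 0.98511194 * 0.66443581 - 25.0600 * 0.97628571 * 0.43997595 = 6.8233

Answer: Price = 6.8233


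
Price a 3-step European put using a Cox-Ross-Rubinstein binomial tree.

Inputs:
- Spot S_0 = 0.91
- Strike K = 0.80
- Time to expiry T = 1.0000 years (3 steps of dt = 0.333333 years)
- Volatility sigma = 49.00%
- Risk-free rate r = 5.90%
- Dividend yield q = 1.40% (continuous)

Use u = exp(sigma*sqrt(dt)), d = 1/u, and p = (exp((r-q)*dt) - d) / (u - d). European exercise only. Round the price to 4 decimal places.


Answer: Price = V(0,0) = 0.1059

Derivation:
dt = T/N = 0.333333
u = exp(sigma*sqrt(dt)) = 1.326975; d = 1/u = 0.753594
p = (exp((r-q)*dt) - d) / (u - d) = 0.456100
Discount per step: exp(-r*dt) = 0.980525
Stock lattice S(k, i) with i counting down-moves:
  k=0: S(0,0) = 0.9100
  k=1: S(1,0) = 1.2075; S(1,1) = 0.6858
  k=2: S(2,0) = 1.6024; S(2,1) = 0.9100; S(2,2) = 0.5168
  k=3: S(3,0) = 2.1263; S(3,1) = 1.2075; S(3,2) = 0.6858; S(3,3) = 0.3895
Terminal payoffs V(N, i) = max(K - S_T, 0):
  V(3,0) = 0.000000; V(3,1) = 0.000000; V(3,2) = 0.114230; V(3,3) = 0.410548
Backward induction: V(k, i) = exp(-r*dt) * [p * V(k+1, i) + (1-p) * V(k+1, i+1)].
  V(2,0) = exp(-r*dt) * [p*0.000000 + (1-p)*0.000000] = 0.000000
  V(2,1) = exp(-r*dt) * [p*0.000000 + (1-p)*0.114230] = 0.060919
  V(2,2) = exp(-r*dt) * [p*0.114230 + (1-p)*0.410548] = 0.270034
  V(1,0) = exp(-r*dt) * [p*0.000000 + (1-p)*0.060919] = 0.032489
  V(1,1) = exp(-r*dt) * [p*0.060919 + (1-p)*0.270034] = 0.171255
  V(0,0) = exp(-r*dt) * [p*0.032489 + (1-p)*0.171255] = 0.105861


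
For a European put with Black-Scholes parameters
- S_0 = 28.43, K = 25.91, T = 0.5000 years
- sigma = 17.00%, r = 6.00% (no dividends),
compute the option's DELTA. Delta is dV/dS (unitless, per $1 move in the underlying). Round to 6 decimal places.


Answer: Delta = -0.139671

Derivation:
d1 = 1.0817979318; d2 = 0.9615897790
phi(d1) = 0.2222212180; exp(-qT) = 1.0000000000; exp(-rT) = 0.9704455335
N(-d1) = 0.1396711629
Delta = -exp(-qT) * N(-d1) = -1.0000000000 * 0.1396711629 = -0.139671


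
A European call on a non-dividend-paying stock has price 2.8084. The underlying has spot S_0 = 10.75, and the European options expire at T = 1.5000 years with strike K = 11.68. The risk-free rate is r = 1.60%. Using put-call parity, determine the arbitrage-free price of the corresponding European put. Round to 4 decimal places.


Put-call parity: C - P = S_0 * exp(-qT) - K * exp(-rT).
S_0 * exp(-qT) = 10.7500 * 1.00000000 = 10.75000000
K * exp(-rT) = 11.6800 * 0.97628571 = 11.40301709
P = C - S*exp(-qT) + K*exp(-rT)
P = 2.8084 - 10.75000000 + 11.40301709 = 3.4614

Answer: Put price = 3.4614


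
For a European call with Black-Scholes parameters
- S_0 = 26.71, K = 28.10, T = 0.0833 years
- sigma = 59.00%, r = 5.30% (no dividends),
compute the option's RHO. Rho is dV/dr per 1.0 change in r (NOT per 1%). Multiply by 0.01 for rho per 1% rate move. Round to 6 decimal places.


d1 = -0.1868539334; d2 = -0.3571381958
phi(d1) = 0.3920383041; exp(-qT) = 1.0000000000; exp(-rT) = 0.9955948313
N(d2) = 0.3604941757
Rho = K*T*exp(-rT)*N(d2) = 28.1000 * 0.0833 * 0.9955948313 * 0.3604941757 = 0.840102

Answer: Rho = 0.840102


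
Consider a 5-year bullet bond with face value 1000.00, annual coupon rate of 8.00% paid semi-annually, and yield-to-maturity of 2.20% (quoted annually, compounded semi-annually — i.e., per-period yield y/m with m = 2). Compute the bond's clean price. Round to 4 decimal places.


Answer: Price = 1273.2002

Derivation:
Coupon per period c = face * coupon_rate / m = 40.000000
Periods per year m = 2; per-period yield y/m = 0.011000
Number of cashflows N = 10
Cashflows (t years, CF_t, discount factor 1/(1+y/m)^(m*t), PV):
  t = 0.5000: CF_t = 40.000000, DF = 0.989120, PV = 39.564787
  t = 1.0000: CF_t = 40.000000, DF = 0.978358, PV = 39.134310
  t = 1.5000: CF_t = 40.000000, DF = 0.967713, PV = 38.708516
  t = 2.0000: CF_t = 40.000000, DF = 0.957184, PV = 38.287355
  t = 2.5000: CF_t = 40.000000, DF = 0.946769, PV = 37.870777
  t = 3.0000: CF_t = 40.000000, DF = 0.936468, PV = 37.458731
  t = 3.5000: CF_t = 40.000000, DF = 0.926279, PV = 37.051168
  t = 4.0000: CF_t = 40.000000, DF = 0.916201, PV = 36.648039
  t = 4.5000: CF_t = 40.000000, DF = 0.906232, PV = 36.249297
  t = 5.0000: CF_t = 1040.000000, DF = 0.896372, PV = 932.227228
Price P = sum_t PV_t = 1273.200209


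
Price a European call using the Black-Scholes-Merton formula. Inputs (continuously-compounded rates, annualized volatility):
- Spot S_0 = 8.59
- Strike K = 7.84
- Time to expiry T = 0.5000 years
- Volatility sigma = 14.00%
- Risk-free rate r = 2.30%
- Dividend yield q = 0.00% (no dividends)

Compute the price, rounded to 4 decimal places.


Answer: Price = 0.9020

Derivation:
d1 = (ln(S/K) + (r - q + 0.5*sigma^2) * T) / (sigma * sqrt(T)) = 1.08853939
d2 = d1 - sigma * sqrt(T) = 0.98954444
exp(-rT) = 0.98856587; exp(-qT) = 1.00000000
C = S_0 * exp(-qT) * N(d1) - K * exp(-rT) * N(d2)
N(d1) = 0.86182147; N(d2) = 0.83880158
C = 8.5900 * 1.00000000 * 0.86182147 - 7.8400 * 0.98856587 * 0.83880158 = 0.9020


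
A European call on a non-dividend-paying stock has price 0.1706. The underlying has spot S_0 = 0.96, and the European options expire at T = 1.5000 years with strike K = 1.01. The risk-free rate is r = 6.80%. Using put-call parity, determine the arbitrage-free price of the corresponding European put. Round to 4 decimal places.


Put-call parity: C - P = S_0 * exp(-qT) - K * exp(-rT).
S_0 * exp(-qT) = 0.9600 * 1.00000000 = 0.96000000
K * exp(-rT) = 1.0100 * 0.90302955 = 0.91205985
P = C - S*exp(-qT) + K*exp(-rT)
P = 0.1706 - 0.96000000 + 0.91205985 = 0.1227

Answer: Put price = 0.1227


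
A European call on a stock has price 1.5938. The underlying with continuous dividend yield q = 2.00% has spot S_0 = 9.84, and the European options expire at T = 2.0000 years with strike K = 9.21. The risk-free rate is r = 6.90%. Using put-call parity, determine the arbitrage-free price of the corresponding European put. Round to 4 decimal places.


Put-call parity: C - P = S_0 * exp(-qT) - K * exp(-rT).
S_0 * exp(-qT) = 9.8400 * 0.96078944 = 9.45416808
K * exp(-rT) = 9.2100 * 0.87109869 = 8.02281895
P = C - S*exp(-qT) + K*exp(-rT)
P = 1.5938 - 9.45416808 + 8.02281895 = 0.1625

Answer: Put price = 0.1625


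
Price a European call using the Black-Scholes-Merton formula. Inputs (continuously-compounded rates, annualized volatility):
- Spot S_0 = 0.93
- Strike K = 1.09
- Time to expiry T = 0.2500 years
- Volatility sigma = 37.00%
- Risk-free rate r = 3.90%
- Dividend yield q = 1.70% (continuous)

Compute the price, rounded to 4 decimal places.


d1 = (ln(S/K) + (r - q + 0.5*sigma^2) * T) / (sigma * sqrt(T)) = -0.73586967
d2 = d1 - sigma * sqrt(T) = -0.92086967
exp(-rT) = 0.99029738; exp(-qT) = 0.99575902
C = S_0 * exp(-qT) * N(d1) - K * exp(-rT) * N(d2)
N(d1) = 0.23090501; N(d2) = 0.17855924
C = 0.9300 * 0.99575902 * 0.23090501 - 1.0900 * 0.99029738 * 0.17855924 = 0.0211

Answer: Price = 0.0211


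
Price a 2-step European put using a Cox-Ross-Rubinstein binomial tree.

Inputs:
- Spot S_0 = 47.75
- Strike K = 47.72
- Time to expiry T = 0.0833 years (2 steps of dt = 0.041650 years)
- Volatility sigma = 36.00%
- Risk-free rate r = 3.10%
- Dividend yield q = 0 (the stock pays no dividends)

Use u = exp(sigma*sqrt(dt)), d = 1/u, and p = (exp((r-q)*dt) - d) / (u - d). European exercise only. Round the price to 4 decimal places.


Answer: Price = V(0,0) = 1.6822

Derivation:
dt = T/N = 0.041650
u = exp(sigma*sqrt(dt)) = 1.076236; d = 1/u = 0.929164
p = (exp((r-q)*dt) - d) / (u - d) = 0.490425
Discount per step: exp(-r*dt) = 0.998710
Stock lattice S(k, i) with i counting down-moves:
  k=0: S(0,0) = 47.7500
  k=1: S(1,0) = 51.3903; S(1,1) = 44.3676
  k=2: S(2,0) = 55.3081; S(2,1) = 47.7500; S(2,2) = 41.2248
Terminal payoffs V(N, i) = max(K - S_T, 0):
  V(2,0) = 0.000000; V(2,1) = 0.000000; V(2,2) = 6.495239
Backward induction: V(k, i) = exp(-r*dt) * [p * V(k+1, i) + (1-p) * V(k+1, i+1)].
  V(1,0) = exp(-r*dt) * [p*0.000000 + (1-p)*0.000000] = 0.000000
  V(1,1) = exp(-r*dt) * [p*0.000000 + (1-p)*6.495239] = 3.305538
  V(0,0) = exp(-r*dt) * [p*0.000000 + (1-p)*3.305538] = 1.682244


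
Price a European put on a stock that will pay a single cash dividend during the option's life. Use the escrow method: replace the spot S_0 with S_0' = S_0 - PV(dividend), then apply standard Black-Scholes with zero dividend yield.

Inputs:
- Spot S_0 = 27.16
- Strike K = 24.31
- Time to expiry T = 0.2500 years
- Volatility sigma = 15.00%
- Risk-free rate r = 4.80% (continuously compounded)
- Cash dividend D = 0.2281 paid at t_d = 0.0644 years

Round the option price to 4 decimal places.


PV(D) = D * exp(-r * t_d) = 0.2281 * 0.99691357 = 0.22739599
S_0' = S_0 - PV(D) = 27.1600 - 0.22739599 = 26.93260401
d1 = (ln(S_0'/K) + (r + sigma^2/2)*T) / (sigma*sqrt(T)) = 1.56349746
d2 = d1 - sigma*sqrt(T) = 1.48849746
exp(-rT) = 0.98807171
N(-d1) = 0.05896782; N(-d2) = 0.06830988
P = K * exp(-rT) * N(-d2) - S_0' * N(-d1) = 24.3100 * 0.98807171 * 0.06830988 - 26.93260401 * 0.05896782 = 0.0526

Answer: Price = 0.0526


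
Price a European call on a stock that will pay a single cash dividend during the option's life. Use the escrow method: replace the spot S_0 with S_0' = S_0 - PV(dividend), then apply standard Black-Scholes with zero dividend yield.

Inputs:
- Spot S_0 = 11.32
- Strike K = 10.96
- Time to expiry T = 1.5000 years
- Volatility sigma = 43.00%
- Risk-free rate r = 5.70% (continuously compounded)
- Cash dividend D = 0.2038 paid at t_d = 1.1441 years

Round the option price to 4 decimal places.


Answer: Price = 2.7735

Derivation:
PV(D) = D * exp(-r * t_d) = 0.2038 * 0.93686723 = 0.19093354
S_0' = S_0 - PV(D) = 11.3200 - 0.19093354 = 11.12906646
d1 = (ln(S_0'/K) + (r + sigma^2/2)*T) / (sigma*sqrt(T)) = 0.45473733
d2 = d1 - sigma*sqrt(T) = -0.07190296
exp(-rT) = 0.91805314
N(d1) = 0.67535089; N(d2) = 0.47133957
C = S_0' * N(d1) - K * exp(-rT) * N(d2) = 11.12906646 * 0.67535089 - 10.9600 * 0.91805314 * 0.47133957 = 2.7735


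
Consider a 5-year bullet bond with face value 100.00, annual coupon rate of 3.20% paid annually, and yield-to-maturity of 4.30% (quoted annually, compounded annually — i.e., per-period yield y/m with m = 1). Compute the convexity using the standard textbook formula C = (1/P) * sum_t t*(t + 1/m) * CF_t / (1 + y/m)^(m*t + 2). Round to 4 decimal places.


Coupon per period c = face * coupon_rate / m = 3.200000
Periods per year m = 1; per-period yield y/m = 0.043000
Number of cashflows N = 5
Cashflows (t years, CF_t, discount factor 1/(1+y/m)^(m*t), PV):
  t = 1.0000: CF_t = 3.200000, DF = 0.958773, PV = 3.068073
  t = 2.0000: CF_t = 3.200000, DF = 0.919245, PV = 2.941585
  t = 3.0000: CF_t = 3.200000, DF = 0.881347, PV = 2.820311
  t = 4.0000: CF_t = 3.200000, DF = 0.845012, PV = 2.704038
  t = 5.0000: CF_t = 103.200000, DF = 0.810174, PV = 83.609987
Price P = sum_t PV_t = 95.143993
Convexity numerator sum_t t*(t + 1/m) * CF_t / (1+y/m)^(m*t + 2):
  t = 1.0000: term = 5.640623
  t = 2.0000: term = 16.224226
  t = 3.0000: term = 31.110693
  t = 4.0000: term = 49.713475
  t = 5.0000: term = 2305.742438
Convexity = (1/P) * sum = 2408.431455 / 95.143993 = 25.313542

Answer: Convexity = 25.3135


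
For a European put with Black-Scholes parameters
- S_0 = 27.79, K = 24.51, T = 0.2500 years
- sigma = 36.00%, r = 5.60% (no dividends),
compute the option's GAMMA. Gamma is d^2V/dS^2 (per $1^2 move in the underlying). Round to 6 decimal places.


Answer: Gamma = 0.054837

Derivation:
d1 = 0.8655280345; d2 = 0.6855280345
phi(d1) = 0.2743068462; exp(-qT) = 1.0000000000; exp(-rT) = 0.9860975443
Gamma = exp(-qT) * phi(d1) / (S * sigma * sqrt(T)) = 1.0000000000 * 0.2743068462 / (27.7900 * 0.3600 * 0.5000000000) = 0.054837


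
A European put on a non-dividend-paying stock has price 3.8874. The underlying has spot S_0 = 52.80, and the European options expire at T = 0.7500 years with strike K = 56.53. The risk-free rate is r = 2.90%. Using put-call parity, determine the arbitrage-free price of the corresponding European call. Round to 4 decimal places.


Put-call parity: C - P = S_0 * exp(-qT) - K * exp(-rT).
S_0 * exp(-qT) = 52.8000 * 1.00000000 = 52.80000000
K * exp(-rT) = 56.5300 * 0.97848483 = 55.31374720
C = P + S*exp(-qT) - K*exp(-rT)
C = 3.8874 + 52.80000000 - 55.31374720 = 1.3737

Answer: Call price = 1.3737


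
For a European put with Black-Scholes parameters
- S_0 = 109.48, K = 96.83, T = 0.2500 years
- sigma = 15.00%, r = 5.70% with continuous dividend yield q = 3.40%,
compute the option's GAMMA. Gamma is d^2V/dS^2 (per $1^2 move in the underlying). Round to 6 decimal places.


d1 = 1.7513002740; d2 = 1.6763002740
phi(d1) = 0.0860811470; exp(-qT) = 0.9915360229; exp(-rT) = 0.9858510507
Gamma = exp(-qT) * phi(d1) / (S * sigma * sqrt(T)) = 0.9915360229 * 0.0860811470 / (109.4800 * 0.1500 * 0.5000000000) = 0.010395

Answer: Gamma = 0.010395


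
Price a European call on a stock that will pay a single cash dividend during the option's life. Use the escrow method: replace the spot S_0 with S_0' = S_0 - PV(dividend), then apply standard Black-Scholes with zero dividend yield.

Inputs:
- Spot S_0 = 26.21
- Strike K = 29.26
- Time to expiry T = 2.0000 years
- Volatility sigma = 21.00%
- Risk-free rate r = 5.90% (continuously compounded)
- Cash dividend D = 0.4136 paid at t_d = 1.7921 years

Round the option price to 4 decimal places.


PV(D) = D * exp(-r * t_d) = 0.4136 * 0.89966402 = 0.37210104
S_0' = S_0 - PV(D) = 26.2100 - 0.37210104 = 25.83789896
d1 = (ln(S_0'/K) + (r + sigma^2/2)*T) / (sigma*sqrt(T)) = 0.12701311
d2 = d1 - sigma*sqrt(T) = -0.16997173
exp(-rT) = 0.88869605
N(d1) = 0.55053499; N(d2) = 0.43251618
C = S_0' * N(d1) - K * exp(-rT) * N(d2) = 25.83789896 * 0.55053499 - 29.2600 * 0.88869605 * 0.43251618 = 2.9778

Answer: Price = 2.9778


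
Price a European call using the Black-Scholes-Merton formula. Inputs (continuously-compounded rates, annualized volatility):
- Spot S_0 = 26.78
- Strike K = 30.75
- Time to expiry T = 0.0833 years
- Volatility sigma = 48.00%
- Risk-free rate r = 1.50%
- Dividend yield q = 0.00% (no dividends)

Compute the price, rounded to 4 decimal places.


Answer: Price = 0.3376

Derivation:
d1 = (ln(S/K) + (r - q + 0.5*sigma^2) * T) / (sigma * sqrt(T)) = -0.91953480
d2 = d1 - sigma * sqrt(T) = -1.05807115
exp(-rT) = 0.99875128; exp(-qT) = 1.00000000
C = S_0 * exp(-qT) * N(d1) - K * exp(-rT) * N(d2)
N(d1) = 0.17890796; N(d2) = 0.14501150
C = 26.7800 * 1.00000000 * 0.17890796 - 30.7500 * 0.99875128 * 0.14501150 = 0.3376


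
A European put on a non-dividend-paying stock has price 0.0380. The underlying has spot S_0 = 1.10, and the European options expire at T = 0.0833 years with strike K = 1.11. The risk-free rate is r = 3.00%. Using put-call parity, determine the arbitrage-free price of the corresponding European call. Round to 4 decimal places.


Answer: Call price = 0.0308

Derivation:
Put-call parity: C - P = S_0 * exp(-qT) - K * exp(-rT).
S_0 * exp(-qT) = 1.1000 * 1.00000000 = 1.10000000
K * exp(-rT) = 1.1100 * 0.99750412 = 1.10722957
C = P + S*exp(-qT) - K*exp(-rT)
C = 0.0380 + 1.10000000 - 1.10722957 = 0.0308


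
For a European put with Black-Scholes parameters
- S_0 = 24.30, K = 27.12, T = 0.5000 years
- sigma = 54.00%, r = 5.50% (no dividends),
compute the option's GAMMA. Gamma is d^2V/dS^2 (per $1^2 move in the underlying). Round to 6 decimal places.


d1 = -0.0246049923; d2 = -0.4064426541
phi(d1) = 0.3988215377; exp(-qT) = 1.0000000000; exp(-rT) = 0.9728746826
Gamma = exp(-qT) * phi(d1) / (S * sigma * sqrt(T)) = 1.0000000000 * 0.3988215377 / (24.3000 * 0.5400 * 0.7071067812) = 0.042983

Answer: Gamma = 0.042983


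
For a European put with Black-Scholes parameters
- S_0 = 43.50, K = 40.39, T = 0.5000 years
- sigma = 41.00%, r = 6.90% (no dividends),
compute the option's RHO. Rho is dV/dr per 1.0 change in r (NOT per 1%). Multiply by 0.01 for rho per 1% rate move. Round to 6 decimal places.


Answer: Rho = -7.981240

Derivation:
d1 = 0.5198225085; d2 = 0.2299087282
phi(d1) = 0.3485246731; exp(-qT) = 1.0000000000; exp(-rT) = 0.9660883397
N(-d2) = 0.4090813469
Rho = -K*T*exp(-rT)*N(-d2) = -40.3900 * 0.5000 * 0.9660883397 * 0.4090813469 = -7.981240


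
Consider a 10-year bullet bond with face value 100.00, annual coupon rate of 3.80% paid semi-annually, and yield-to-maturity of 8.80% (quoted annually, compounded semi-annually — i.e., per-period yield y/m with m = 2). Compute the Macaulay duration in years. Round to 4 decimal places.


Coupon per period c = face * coupon_rate / m = 1.900000
Periods per year m = 2; per-period yield y/m = 0.044000
Number of cashflows N = 20
Cashflows (t years, CF_t, discount factor 1/(1+y/m)^(m*t), PV):
  t = 0.5000: CF_t = 1.900000, DF = 0.957854, PV = 1.819923
  t = 1.0000: CF_t = 1.900000, DF = 0.917485, PV = 1.743222
  t = 1.5000: CF_t = 1.900000, DF = 0.878817, PV = 1.669753
  t = 2.0000: CF_t = 1.900000, DF = 0.841779, PV = 1.599380
  t = 2.5000: CF_t = 1.900000, DF = 0.806302, PV = 1.531973
  t = 3.0000: CF_t = 1.900000, DF = 0.772320, PV = 1.467407
  t = 3.5000: CF_t = 1.900000, DF = 0.739770, PV = 1.405562
  t = 4.0000: CF_t = 1.900000, DF = 0.708592, PV = 1.346324
  t = 4.5000: CF_t = 1.900000, DF = 0.678728, PV = 1.289582
  t = 5.0000: CF_t = 1.900000, DF = 0.650122, PV = 1.235232
  t = 5.5000: CF_t = 1.900000, DF = 0.622722, PV = 1.183173
  t = 6.0000: CF_t = 1.900000, DF = 0.596477, PV = 1.133307
  t = 6.5000: CF_t = 1.900000, DF = 0.571339, PV = 1.085543
  t = 7.0000: CF_t = 1.900000, DF = 0.547259, PV = 1.039792
  t = 7.5000: CF_t = 1.900000, DF = 0.524195, PV = 0.995970
  t = 8.0000: CF_t = 1.900000, DF = 0.502102, PV = 0.953994
  t = 8.5000: CF_t = 1.900000, DF = 0.480941, PV = 0.913787
  t = 9.0000: CF_t = 1.900000, DF = 0.460671, PV = 0.875275
  t = 9.5000: CF_t = 1.900000, DF = 0.441256, PV = 0.838386
  t = 10.0000: CF_t = 101.900000, DF = 0.422659, PV = 43.068943
Price P = sum_t PV_t = 67.196529
Macaulay numerator sum_t t * PV_t:
  t * PV_t at t = 0.5000: 0.909962
  t * PV_t at t = 1.0000: 1.743222
  t * PV_t at t = 1.5000: 2.504629
  t * PV_t at t = 2.0000: 3.198760
  t * PV_t at t = 2.5000: 3.829932
  t * PV_t at t = 3.0000: 4.402221
  t * PV_t at t = 3.5000: 4.919468
  t * PV_t at t = 4.0000: 5.385296
  t * PV_t at t = 4.5000: 5.803121
  t * PV_t at t = 5.0000: 6.176161
  t * PV_t at t = 5.5000: 6.507449
  t * PV_t at t = 6.0000: 6.799843
  t * PV_t at t = 6.5000: 7.056031
  t * PV_t at t = 7.0000: 7.278546
  t * PV_t at t = 7.5000: 7.469773
  t * PV_t at t = 8.0000: 7.631952
  t * PV_t at t = 8.5000: 7.767192
  t * PV_t at t = 9.0000: 7.877477
  t * PV_t at t = 9.5000: 7.964669
  t * PV_t at t = 10.0000: 430.689427
Macaulay duration D = (sum_t t * PV_t) / P = 535.915131 / 67.196529 = 7.975340

Answer: Macaulay duration = 7.9753 years


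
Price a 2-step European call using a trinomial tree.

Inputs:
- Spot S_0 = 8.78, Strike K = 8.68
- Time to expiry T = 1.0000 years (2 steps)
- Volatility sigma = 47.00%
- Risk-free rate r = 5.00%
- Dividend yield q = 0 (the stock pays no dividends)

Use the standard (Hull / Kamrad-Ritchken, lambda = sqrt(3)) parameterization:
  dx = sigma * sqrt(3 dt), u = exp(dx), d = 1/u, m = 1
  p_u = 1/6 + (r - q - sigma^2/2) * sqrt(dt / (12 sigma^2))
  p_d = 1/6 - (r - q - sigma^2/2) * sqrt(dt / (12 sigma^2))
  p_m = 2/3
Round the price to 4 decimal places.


Answer: Price = V(0,0) = 1.6400

Derivation:
dt = T/N = 0.500000; dx = sigma*sqrt(3*dt) = 0.575630
u = exp(dx) = 1.778251; d = 1/u = 0.562350
p_u = 0.140413, p_m = 0.666667, p_d = 0.192921
Discount per step: exp(-r*dt) = 0.975310
Stock lattice S(k, j) with j the centered position index:
  k=0: S(0,+0) = 8.7800
  k=1: S(1,-1) = 4.9374; S(1,+0) = 8.7800; S(1,+1) = 15.6130
  k=2: S(2,-2) = 2.7766; S(2,-1) = 4.9374; S(2,+0) = 8.7800; S(2,+1) = 15.6130; S(2,+2) = 27.7639
Terminal payoffs V(N, j) = max(S_T - K, 0):
  V(2,-2) = 0.000000; V(2,-1) = 0.000000; V(2,+0) = 0.100000; V(2,+1) = 6.933041; V(2,+2) = 19.083899
Backward induction: V(k, j) = exp(-r*dt) * [p_u * V(k+1, j+1) + p_m * V(k+1, j) + p_d * V(k+1, j-1)]
  V(1,-1) = exp(-r*dt) * [p_u*0.100000 + p_m*0.000000 + p_d*0.000000] = 0.013695
  V(1,+0) = exp(-r*dt) * [p_u*6.933041 + p_m*0.100000 + p_d*0.000000] = 1.014473
  V(1,+1) = exp(-r*dt) * [p_u*19.083899 + p_m*6.933041 + p_d*0.100000] = 7.140189
  V(0,+0) = exp(-r*dt) * [p_u*7.140189 + p_m*1.014473 + p_d*0.013695] = 1.640014


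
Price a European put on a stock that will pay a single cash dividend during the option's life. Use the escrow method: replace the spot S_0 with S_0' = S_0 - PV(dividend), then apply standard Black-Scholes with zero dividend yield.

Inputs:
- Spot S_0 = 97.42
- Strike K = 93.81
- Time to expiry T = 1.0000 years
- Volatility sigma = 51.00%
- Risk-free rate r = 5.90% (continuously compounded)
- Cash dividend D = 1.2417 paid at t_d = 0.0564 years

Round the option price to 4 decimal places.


PV(D) = D * exp(-r * t_d) = 1.2417 * 0.99667793 = 1.23757499
S_0' = S_0 - PV(D) = 97.4200 - 1.23757499 = 96.18242501
d1 = (ln(S_0'/K) + (r + sigma^2/2)*T) / (sigma*sqrt(T)) = 0.41965723
d2 = d1 - sigma*sqrt(T) = -0.09034277
exp(-rT) = 0.94270677
N(-d1) = 0.33736794; N(-d2) = 0.53599258
P = K * exp(-rT) * N(-d2) - S_0' * N(-d1) = 93.8100 * 0.94270677 * 0.53599258 - 96.18242501 * 0.33736794 = 14.9518

Answer: Price = 14.9518


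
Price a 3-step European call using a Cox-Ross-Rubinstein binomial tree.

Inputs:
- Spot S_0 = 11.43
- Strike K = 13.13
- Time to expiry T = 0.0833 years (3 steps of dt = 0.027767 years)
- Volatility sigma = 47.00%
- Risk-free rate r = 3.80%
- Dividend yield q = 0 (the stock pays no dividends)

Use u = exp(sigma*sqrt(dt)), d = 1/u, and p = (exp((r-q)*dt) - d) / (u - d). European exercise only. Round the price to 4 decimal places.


dt = T/N = 0.027767
u = exp(sigma*sqrt(dt)) = 1.081466; d = 1/u = 0.924671
p = (exp((r-q)*dt) - d) / (u - d) = 0.487163
Discount per step: exp(-r*dt) = 0.998945
Stock lattice S(k, i) with i counting down-moves:
  k=0: S(0,0) = 11.4300
  k=1: S(1,0) = 12.3612; S(1,1) = 10.5690
  k=2: S(2,0) = 13.3682; S(2,1) = 11.4300; S(2,2) = 9.7728
  k=3: S(3,0) = 14.4572; S(3,1) = 12.3612; S(3,2) = 10.5690; S(3,3) = 9.0366
Terminal payoffs V(N, i) = max(S_T - K, 0):
  V(3,0) = 1.327228; V(3,1) = 0.000000; V(3,2) = 0.000000; V(3,3) = 0.000000
Backward induction: V(k, i) = exp(-r*dt) * [p * V(k+1, i) + (1-p) * V(k+1, i+1)].
  V(2,0) = exp(-r*dt) * [p*1.327228 + (1-p)*0.000000] = 0.645895
  V(2,1) = exp(-r*dt) * [p*0.000000 + (1-p)*0.000000] = 0.000000
  V(2,2) = exp(-r*dt) * [p*0.000000 + (1-p)*0.000000] = 0.000000
  V(1,0) = exp(-r*dt) * [p*0.645895 + (1-p)*0.000000] = 0.314325
  V(1,1) = exp(-r*dt) * [p*0.000000 + (1-p)*0.000000] = 0.000000
  V(0,0) = exp(-r*dt) * [p*0.314325 + (1-p)*0.000000] = 0.152966

Answer: Price = V(0,0) = 0.1530


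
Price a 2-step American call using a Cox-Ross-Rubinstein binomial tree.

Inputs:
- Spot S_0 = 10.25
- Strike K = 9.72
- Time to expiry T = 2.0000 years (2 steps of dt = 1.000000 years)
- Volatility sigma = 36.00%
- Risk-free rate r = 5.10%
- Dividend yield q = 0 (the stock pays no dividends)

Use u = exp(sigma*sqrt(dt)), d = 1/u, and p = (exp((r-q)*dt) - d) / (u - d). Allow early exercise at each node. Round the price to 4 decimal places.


dt = T/N = 1.000000
u = exp(sigma*sqrt(dt)) = 1.433329; d = 1/u = 0.697676
p = (exp((r-q)*dt) - d) / (u - d) = 0.482084
Discount per step: exp(-r*dt) = 0.950279
Stock lattice S(k, i) with i counting down-moves:
  k=0: S(0,0) = 10.2500
  k=1: S(1,0) = 14.6916; S(1,1) = 7.1512
  k=2: S(2,0) = 21.0579; S(2,1) = 10.2500; S(2,2) = 4.9892
Terminal payoffs V(N, i) = max(S_T - K, 0):
  V(2,0) = 11.337940; V(2,1) = 0.530000; V(2,2) = 0.000000
Backward induction: V(k, i) = exp(-r*dt) * [p * V(k+1, i) + (1-p) * V(k+1, i+1)]; then take max(V_cont, immediate exercise) for American.
  V(1,0) = exp(-r*dt) * [p*11.337940 + (1-p)*0.530000] = 5.454918; exercise = 4.971626; V(1,0) = max -> 5.454918
  V(1,1) = exp(-r*dt) * [p*0.530000 + (1-p)*0.000000] = 0.242800; exercise = 0.000000; V(1,1) = max -> 0.242800
  V(0,0) = exp(-r*dt) * [p*5.454918 + (1-p)*0.242800] = 2.618473; exercise = 0.530000; V(0,0) = max -> 2.618473

Answer: Price = V(0,0) = 2.6185


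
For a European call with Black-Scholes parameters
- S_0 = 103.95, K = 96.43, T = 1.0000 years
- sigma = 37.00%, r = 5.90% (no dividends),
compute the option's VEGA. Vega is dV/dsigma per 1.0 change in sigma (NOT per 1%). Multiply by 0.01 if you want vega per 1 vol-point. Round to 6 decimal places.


d1 = 0.5474125886; d2 = 0.1774125886
phi(d1) = 0.3434310881; exp(-qT) = 1.0000000000; exp(-rT) = 0.9427067692
Vega = S * exp(-qT) * phi(d1) * sqrt(T) = 103.9500 * 1.0000000000 * 0.3434310881 * 1.0000000000 = 35.699662

Answer: Vega = 35.699662


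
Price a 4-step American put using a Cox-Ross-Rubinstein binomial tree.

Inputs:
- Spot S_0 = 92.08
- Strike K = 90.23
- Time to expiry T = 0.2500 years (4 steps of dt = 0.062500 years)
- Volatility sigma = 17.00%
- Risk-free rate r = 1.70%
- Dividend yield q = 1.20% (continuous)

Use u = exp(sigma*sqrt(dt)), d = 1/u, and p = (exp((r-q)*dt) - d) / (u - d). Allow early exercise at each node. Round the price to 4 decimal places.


Answer: Price = V(0,0) = 2.2761

Derivation:
dt = T/N = 0.062500
u = exp(sigma*sqrt(dt)) = 1.043416; d = 1/u = 0.958390
p = (exp((r-q)*dt) - d) / (u - d) = 0.493053
Discount per step: exp(-r*dt) = 0.998938
Stock lattice S(k, i) with i counting down-moves:
  k=0: S(0,0) = 92.0800
  k=1: S(1,0) = 96.0778; S(1,1) = 88.2486
  k=2: S(2,0) = 100.2491; S(2,1) = 92.0800; S(2,2) = 84.5766
  k=3: S(3,0) = 104.6015; S(3,1) = 96.0778; S(3,2) = 88.2486; S(3,3) = 81.0574
  k=4: S(4,0) = 109.1429; S(4,1) = 100.2491; S(4,2) = 92.0800; S(4,3) = 84.5766; S(4,4) = 77.6847
Terminal payoffs V(N, i) = max(K - S_T, 0):
  V(4,0) = 0.000000; V(4,1) = 0.000000; V(4,2) = 0.000000; V(4,3) = 5.653389; V(4,4) = 12.545344
Backward induction: V(k, i) = exp(-r*dt) * [p * V(k+1, i) + (1-p) * V(k+1, i+1)]; then take max(V_cont, immediate exercise) for American.
  V(3,0) = exp(-r*dt) * [p*0.000000 + (1-p)*0.000000] = 0.000000; exercise = 0.000000; V(3,0) = max -> 0.000000
  V(3,1) = exp(-r*dt) * [p*0.000000 + (1-p)*0.000000] = 0.000000; exercise = 0.000000; V(3,1) = max -> 0.000000
  V(3,2) = exp(-r*dt) * [p*0.000000 + (1-p)*5.653389] = 2.862928; exercise = 1.981406; V(3,2) = max -> 2.862928
  V(3,3) = exp(-r*dt) * [p*5.653389 + (1-p)*12.545344] = 9.137534; exercise = 9.172582; V(3,3) = max -> 9.172582
  V(2,0) = exp(-r*dt) * [p*0.000000 + (1-p)*0.000000] = 0.000000; exercise = 0.000000; V(2,0) = max -> 0.000000
  V(2,1) = exp(-r*dt) * [p*0.000000 + (1-p)*2.862928] = 1.449813; exercise = 0.000000; V(2,1) = max -> 1.449813
  V(2,2) = exp(-r*dt) * [p*2.862928 + (1-p)*9.172582] = 6.055154; exercise = 5.653389; V(2,2) = max -> 6.055154
  V(1,0) = exp(-r*dt) * [p*0.000000 + (1-p)*1.449813] = 0.734198; exercise = 0.000000; V(1,0) = max -> 0.734198
  V(1,1) = exp(-r*dt) * [p*1.449813 + (1-p)*6.055154] = 3.780460; exercise = 1.981406; V(1,1) = max -> 3.780460
  V(0,0) = exp(-r*dt) * [p*0.734198 + (1-p)*3.780460] = 2.276073; exercise = 0.000000; V(0,0) = max -> 2.276073


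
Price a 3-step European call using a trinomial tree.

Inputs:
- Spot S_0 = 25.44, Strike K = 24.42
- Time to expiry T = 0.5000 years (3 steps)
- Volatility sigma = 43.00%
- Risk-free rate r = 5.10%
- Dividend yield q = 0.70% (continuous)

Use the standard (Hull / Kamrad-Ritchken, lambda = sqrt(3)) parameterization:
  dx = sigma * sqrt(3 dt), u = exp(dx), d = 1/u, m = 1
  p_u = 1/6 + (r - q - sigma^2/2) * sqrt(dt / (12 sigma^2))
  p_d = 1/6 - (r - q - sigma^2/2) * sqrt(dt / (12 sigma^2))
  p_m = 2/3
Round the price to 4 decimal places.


dt = T/N = 0.166667; dx = sigma*sqrt(3*dt) = 0.304056
u = exp(dx) = 1.355345; d = 1/u = 0.737820
p_u = 0.153388, p_m = 0.666667, p_d = 0.179945
Discount per step: exp(-r*dt) = 0.991536
Stock lattice S(k, j) with j the centered position index:
  k=0: S(0,+0) = 25.4400
  k=1: S(1,-1) = 18.7701; S(1,+0) = 25.4400; S(1,+1) = 34.4800
  k=2: S(2,-2) = 13.8490; S(2,-1) = 18.7701; S(2,+0) = 25.4400; S(2,+1) = 34.4800; S(2,+2) = 46.7323
  k=3: S(3,-3) = 10.2180; S(3,-2) = 13.8490; S(3,-1) = 18.7701; S(3,+0) = 25.4400; S(3,+1) = 34.4800; S(3,+2) = 46.7323; S(3,+3) = 63.3383
Terminal payoffs V(N, j) = max(S_T - K, 0):
  V(3,-3) = 0.000000; V(3,-2) = 0.000000; V(3,-1) = 0.000000; V(3,+0) = 1.020000; V(3,+1) = 10.059973; V(3,+2) = 22.312253; V(3,+3) = 38.918318
Backward induction: V(k, j) = exp(-r*dt) * [p_u * V(k+1, j+1) + p_m * V(k+1, j) + p_d * V(k+1, j-1)]
  V(2,-2) = exp(-r*dt) * [p_u*0.000000 + p_m*0.000000 + p_d*0.000000] = 0.000000
  V(2,-1) = exp(-r*dt) * [p_u*1.020000 + p_m*0.000000 + p_d*0.000000] = 0.155131
  V(2,+0) = exp(-r*dt) * [p_u*10.059973 + p_m*1.020000 + p_d*0.000000] = 2.204262
  V(2,+1) = exp(-r*dt) * [p_u*22.312253 + p_m*10.059973 + p_d*1.020000] = 10.225336
  V(2,+2) = exp(-r*dt) * [p_u*38.918318 + p_m*22.312253 + p_d*10.059973] = 22.462931
  V(1,-1) = exp(-r*dt) * [p_u*2.204262 + p_m*0.155131 + p_d*0.000000] = 0.437791
  V(1,+0) = exp(-r*dt) * [p_u*10.225336 + p_m*2.204262 + p_d*0.155131] = 3.039916
  V(1,+1) = exp(-r*dt) * [p_u*22.462931 + p_m*10.225336 + p_d*2.204262] = 10.568860
  V(0,+0) = exp(-r*dt) * [p_u*10.568860 + p_m*3.039916 + p_d*0.437791] = 3.694983

Answer: Price = V(0,0) = 3.6950


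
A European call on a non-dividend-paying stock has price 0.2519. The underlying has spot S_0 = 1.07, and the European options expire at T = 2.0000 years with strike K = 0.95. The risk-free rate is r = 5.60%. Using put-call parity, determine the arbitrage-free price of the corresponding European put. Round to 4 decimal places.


Answer: Put price = 0.0312

Derivation:
Put-call parity: C - P = S_0 * exp(-qT) - K * exp(-rT).
S_0 * exp(-qT) = 1.0700 * 1.00000000 = 1.07000000
K * exp(-rT) = 0.9500 * 0.89404426 = 0.84934204
P = C - S*exp(-qT) + K*exp(-rT)
P = 0.2519 - 1.07000000 + 0.84934204 = 0.0312


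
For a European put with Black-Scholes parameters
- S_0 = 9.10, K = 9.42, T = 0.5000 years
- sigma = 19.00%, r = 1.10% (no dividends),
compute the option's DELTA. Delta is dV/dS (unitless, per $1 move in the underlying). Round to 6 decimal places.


d1 = -0.1491301232; d2 = -0.2834804116
phi(d1) = 0.3945306573; exp(-qT) = 1.0000000000; exp(-rT) = 0.9945150973
N(-d1) = 0.5592745216
Delta = -exp(-qT) * N(-d1) = -1.0000000000 * 0.5592745216 = -0.559275

Answer: Delta = -0.559275


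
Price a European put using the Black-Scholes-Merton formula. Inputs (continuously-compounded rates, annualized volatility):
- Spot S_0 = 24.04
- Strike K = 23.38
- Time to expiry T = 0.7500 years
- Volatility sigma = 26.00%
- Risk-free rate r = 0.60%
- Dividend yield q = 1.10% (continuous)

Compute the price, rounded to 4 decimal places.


Answer: Price = 1.8401

Derivation:
d1 = (ln(S/K) + (r - q + 0.5*sigma^2) * T) / (sigma * sqrt(T)) = 0.21956255
d2 = d1 - sigma * sqrt(T) = -0.00560406
exp(-rT) = 0.99551011; exp(-qT) = 0.99178394
P = K * exp(-rT) * N(-d2) - S_0 * exp(-qT) * N(-d1)
N(-d1) = 0.41310593; N(-d2) = 0.50223568
P = 23.3800 * 0.99551011 * 0.50223568 - 24.0400 * 0.99178394 * 0.41310593 = 1.8401


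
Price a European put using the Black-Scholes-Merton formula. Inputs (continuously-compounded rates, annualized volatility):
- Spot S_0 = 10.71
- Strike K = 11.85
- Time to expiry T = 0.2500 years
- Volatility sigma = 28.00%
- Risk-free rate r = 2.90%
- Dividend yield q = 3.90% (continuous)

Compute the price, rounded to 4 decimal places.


d1 = (ln(S/K) + (r - q + 0.5*sigma^2) * T) / (sigma * sqrt(T)) = -0.67035702
d2 = d1 - sigma * sqrt(T) = -0.81035702
exp(-rT) = 0.99277622; exp(-qT) = 0.99029738
P = K * exp(-rT) * N(-d2) - S_0 * exp(-qT) * N(-d1)
N(-d1) = 0.74868489; N(-d2) = 0.79113249
P = 11.8500 * 0.99277622 * 0.79113249 - 10.7100 * 0.99029738 * 0.74868489 = 1.3666

Answer: Price = 1.3666


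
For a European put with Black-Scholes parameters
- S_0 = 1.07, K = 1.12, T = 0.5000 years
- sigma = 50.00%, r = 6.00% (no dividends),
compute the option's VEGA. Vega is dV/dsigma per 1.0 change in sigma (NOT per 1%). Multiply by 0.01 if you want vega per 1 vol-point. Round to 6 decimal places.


d1 = 0.1324551381; d2 = -0.2210982525
phi(d1) = 0.3954579909; exp(-qT) = 1.0000000000; exp(-rT) = 0.9704455335
Vega = S * exp(-qT) * phi(d1) * sqrt(T) = 1.0700 * 1.0000000000 * 0.3954579909 * 0.7071067812 = 0.299205

Answer: Vega = 0.299205


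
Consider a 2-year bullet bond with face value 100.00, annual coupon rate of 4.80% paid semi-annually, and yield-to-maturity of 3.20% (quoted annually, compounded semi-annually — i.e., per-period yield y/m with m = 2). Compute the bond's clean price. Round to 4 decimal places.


Answer: Price = 103.0760

Derivation:
Coupon per period c = face * coupon_rate / m = 2.400000
Periods per year m = 2; per-period yield y/m = 0.016000
Number of cashflows N = 4
Cashflows (t years, CF_t, discount factor 1/(1+y/m)^(m*t), PV):
  t = 0.5000: CF_t = 2.400000, DF = 0.984252, PV = 2.362205
  t = 1.0000: CF_t = 2.400000, DF = 0.968752, PV = 2.325005
  t = 1.5000: CF_t = 2.400000, DF = 0.953496, PV = 2.288390
  t = 2.0000: CF_t = 102.400000, DF = 0.938480, PV = 96.100384
Price P = sum_t PV_t = 103.075984


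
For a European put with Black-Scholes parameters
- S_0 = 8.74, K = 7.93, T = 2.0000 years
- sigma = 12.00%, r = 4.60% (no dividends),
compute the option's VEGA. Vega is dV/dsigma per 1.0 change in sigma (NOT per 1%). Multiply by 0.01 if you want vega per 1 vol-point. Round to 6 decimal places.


d1 = 1.2000612887; d2 = 1.0303556612
phi(d1) = 0.1941717734; exp(-qT) = 1.0000000000; exp(-rT) = 0.9121051495
Vega = S * exp(-qT) * phi(d1) * sqrt(T) = 8.7400 * 1.0000000000 * 0.1941717734 * 1.4142135624 = 2.400007

Answer: Vega = 2.400007


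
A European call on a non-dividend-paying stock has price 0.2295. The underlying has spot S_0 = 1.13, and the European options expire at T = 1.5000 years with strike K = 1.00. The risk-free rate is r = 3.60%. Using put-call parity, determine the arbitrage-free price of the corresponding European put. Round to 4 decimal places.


Put-call parity: C - P = S_0 * exp(-qT) - K * exp(-rT).
S_0 * exp(-qT) = 1.1300 * 1.00000000 = 1.13000000
K * exp(-rT) = 1.0000 * 0.94743211 = 0.94743211
P = C - S*exp(-qT) + K*exp(-rT)
P = 0.2295 - 1.13000000 + 0.94743211 = 0.0469

Answer: Put price = 0.0469


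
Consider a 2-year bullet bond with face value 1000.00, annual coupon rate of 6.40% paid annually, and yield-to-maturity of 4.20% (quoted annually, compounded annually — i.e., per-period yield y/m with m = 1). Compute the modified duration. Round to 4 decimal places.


Coupon per period c = face * coupon_rate / m = 64.000000
Periods per year m = 1; per-period yield y/m = 0.042000
Number of cashflows N = 2
Cashflows (t years, CF_t, discount factor 1/(1+y/m)^(m*t), PV):
  t = 1.0000: CF_t = 64.000000, DF = 0.959693, PV = 61.420345
  t = 2.0000: CF_t = 1064.000000, DF = 0.921010, PV = 979.955128
Price P = sum_t PV_t = 1041.375474
First compute Macaulay numerator sum_t t * PV_t:
  t * PV_t at t = 1.0000: 61.420345
  t * PV_t at t = 2.0000: 1959.910257
Macaulay duration D = 2021.330602 / 1041.375474 = 1.941020
Modified duration = D / (1 + y/m) = 1.941020 / (1 + 0.042000) = 1.862783

Answer: Modified duration = 1.8628


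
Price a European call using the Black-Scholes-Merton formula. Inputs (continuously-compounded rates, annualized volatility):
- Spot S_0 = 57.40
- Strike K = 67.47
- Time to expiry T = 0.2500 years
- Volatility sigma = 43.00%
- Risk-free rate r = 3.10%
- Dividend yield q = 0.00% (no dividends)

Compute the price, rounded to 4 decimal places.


Answer: Price = 1.8479

Derivation:
d1 = (ln(S/K) + (r - q + 0.5*sigma^2) * T) / (sigma * sqrt(T)) = -0.60826163
d2 = d1 - sigma * sqrt(T) = -0.82326163
exp(-rT) = 0.99227995; exp(-qT) = 1.00000000
C = S_0 * exp(-qT) * N(d1) - K * exp(-rT) * N(d2)
N(d1) = 0.27150698; N(d2) = 0.20517961
C = 57.4000 * 1.00000000 * 0.27150698 - 67.4700 * 0.99227995 * 0.20517961 = 1.8479


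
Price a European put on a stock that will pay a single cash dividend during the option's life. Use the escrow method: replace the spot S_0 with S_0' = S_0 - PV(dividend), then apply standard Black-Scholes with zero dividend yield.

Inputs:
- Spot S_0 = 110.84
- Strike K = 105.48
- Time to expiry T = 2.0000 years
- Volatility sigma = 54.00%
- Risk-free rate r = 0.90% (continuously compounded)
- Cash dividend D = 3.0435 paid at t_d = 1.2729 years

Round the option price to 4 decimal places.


PV(D) = D * exp(-r * t_d) = 3.0435 * 0.98860927 = 3.00883232
S_0' = S_0 - PV(D) = 110.8400 - 3.00883232 = 107.83116768
d1 = (ln(S_0'/K) + (r + sigma^2/2)*T) / (sigma*sqrt(T)) = 0.43427537
d2 = d1 - sigma*sqrt(T) = -0.32939996
exp(-rT) = 0.98216103
N(-d1) = 0.33204425; N(-d2) = 0.62907330
P = K * exp(-rT) * N(-d2) - S_0' * N(-d1) = 105.4800 * 0.98216103 * 0.62907330 - 107.83116768 * 0.33204425 = 29.3662

Answer: Price = 29.3662


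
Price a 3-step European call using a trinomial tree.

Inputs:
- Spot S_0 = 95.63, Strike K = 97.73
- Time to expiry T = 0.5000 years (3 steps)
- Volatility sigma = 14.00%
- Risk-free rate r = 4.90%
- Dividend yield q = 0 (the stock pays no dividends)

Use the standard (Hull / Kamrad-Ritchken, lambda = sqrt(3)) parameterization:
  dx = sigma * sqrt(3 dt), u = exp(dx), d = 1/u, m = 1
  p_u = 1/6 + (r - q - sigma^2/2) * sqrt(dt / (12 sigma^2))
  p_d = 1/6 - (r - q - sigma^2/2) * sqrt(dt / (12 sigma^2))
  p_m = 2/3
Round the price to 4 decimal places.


Answer: Price = V(0,0) = 3.8683

Derivation:
dt = T/N = 0.166667; dx = sigma*sqrt(3*dt) = 0.098995
u = exp(dx) = 1.104061; d = 1/u = 0.905747
p_u = 0.199665, p_m = 0.666667, p_d = 0.133668
Discount per step: exp(-r*dt) = 0.991867
Stock lattice S(k, j) with j the centered position index:
  k=0: S(0,+0) = 95.6300
  k=1: S(1,-1) = 86.6166; S(1,+0) = 95.6300; S(1,+1) = 105.5813
  k=2: S(2,-2) = 78.4528; S(2,-1) = 86.6166; S(2,+0) = 95.6300; S(2,+1) = 105.5813; S(2,+2) = 116.5682
  k=3: S(3,-3) = 71.0584; S(3,-2) = 78.4528; S(3,-1) = 86.6166; S(3,+0) = 95.6300; S(3,+1) = 105.5813; S(3,+2) = 116.5682; S(3,+3) = 128.6984
Terminal payoffs V(N, j) = max(S_T - K, 0):
  V(3,-3) = 0.000000; V(3,-2) = 0.000000; V(3,-1) = 0.000000; V(3,+0) = 0.000000; V(3,+1) = 7.851327; V(3,+2) = 18.838196; V(3,+3) = 30.968367
Backward induction: V(k, j) = exp(-r*dt) * [p_u * V(k+1, j+1) + p_m * V(k+1, j) + p_d * V(k+1, j-1)]
  V(2,-2) = exp(-r*dt) * [p_u*0.000000 + p_m*0.000000 + p_d*0.000000] = 0.000000
  V(2,-1) = exp(-r*dt) * [p_u*0.000000 + p_m*0.000000 + p_d*0.000000] = 0.000000
  V(2,+0) = exp(-r*dt) * [p_u*7.851327 + p_m*0.000000 + p_d*0.000000] = 1.554885
  V(2,+1) = exp(-r*dt) * [p_u*18.838196 + p_m*7.851327 + p_d*0.000000] = 8.922382
  V(2,+2) = exp(-r*dt) * [p_u*30.968367 + p_m*18.838196 + p_d*7.851327] = 19.630597
  V(1,-1) = exp(-r*dt) * [p_u*1.554885 + p_m*0.000000 + p_d*0.000000] = 0.307931
  V(1,+0) = exp(-r*dt) * [p_u*8.922382 + p_m*1.554885 + p_d*0.000000] = 2.795157
  V(1,+1) = exp(-r*dt) * [p_u*19.630597 + p_m*8.922382 + p_d*1.554885] = 9.993687
  V(0,+0) = exp(-r*dt) * [p_u*9.993687 + p_m*2.795157 + p_d*0.307931] = 3.868267
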